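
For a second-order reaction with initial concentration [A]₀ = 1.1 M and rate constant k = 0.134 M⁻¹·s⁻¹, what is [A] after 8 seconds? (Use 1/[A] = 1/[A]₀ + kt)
0.5048 M

1/[A] = 1/[A]₀ + k·t = 1/1.1 + (0.134)·(8) = 0.9091 + 1.0720 = 1.9811
[A] = 1/1.9811 = 0.5048 M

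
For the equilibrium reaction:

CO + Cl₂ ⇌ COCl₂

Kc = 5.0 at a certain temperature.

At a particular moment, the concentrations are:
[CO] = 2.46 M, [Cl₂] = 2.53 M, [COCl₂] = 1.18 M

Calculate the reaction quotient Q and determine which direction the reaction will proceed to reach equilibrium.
Q = 0.190, Q < K, reaction proceeds forward (toward products)

Q = ([COCl₂]) / ([CO] × [Cl₂])
  = ((1.18)) / ((2.46)·(2.53)) = 1.18/6.2238 = 0.1896
Since Q = 0.1896 < Kc = 5.0, the reaction proceeds forward (toward products) to reach equilibrium.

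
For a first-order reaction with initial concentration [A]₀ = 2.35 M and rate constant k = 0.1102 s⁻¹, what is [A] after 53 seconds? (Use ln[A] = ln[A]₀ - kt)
0.0068 M

ln[A] = ln[A]₀ - k·t = ln(2.35) - (0.1102)·(53) = 0.8544 - 5.8406 = -4.9862
[A] = e^(-4.9862) = 0.0068 M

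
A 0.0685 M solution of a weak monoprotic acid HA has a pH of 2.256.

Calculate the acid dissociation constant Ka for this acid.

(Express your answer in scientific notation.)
K_a = 4.89e-04

[H⁺] = 10^(−pH) = 10^(−2.256) = 5.546e-03 M. For HA ⇌ H⁺ + A⁻, Ka = x²/(C − x) = (5.546e-03)²/(0.0685 − 5.546e-03) = 4.89e-04.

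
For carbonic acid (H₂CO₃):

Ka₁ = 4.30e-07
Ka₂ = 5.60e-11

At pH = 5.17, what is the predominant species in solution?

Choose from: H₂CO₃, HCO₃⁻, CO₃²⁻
H₂CO₃

pKa1 = 6.37, pKa2 = 10.25. Each pKa is the crossover between adjacent species; pH = 5.17 lies in the region where H₂CO₃ predominates.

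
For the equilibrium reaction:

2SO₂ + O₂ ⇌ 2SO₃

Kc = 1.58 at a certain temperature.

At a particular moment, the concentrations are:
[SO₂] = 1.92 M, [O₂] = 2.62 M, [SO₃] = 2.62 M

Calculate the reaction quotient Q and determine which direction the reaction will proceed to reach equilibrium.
Q = 0.711, Q < K, reaction proceeds forward (toward products)

Q = ([SO₃]^2) / ([SO₂]^2 × [O₂])
  = ((2.62)^2) / ((1.92)^2·(2.62)) = 6.8644/9.6584 = 0.7107
Since Q = 0.7107 < Kc = 1.58, the reaction proceeds forward (toward products) to reach equilibrium.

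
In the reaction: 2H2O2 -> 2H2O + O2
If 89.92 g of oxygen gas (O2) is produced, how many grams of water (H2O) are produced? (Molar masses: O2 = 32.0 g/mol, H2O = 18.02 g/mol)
Moles of O2 = 89.92 g ÷ 32.0 g/mol = 2.81 mol
Mole ratio: 2 mol H2O / 1 mol O2
Moles of H2O = 2.81 × (2/1) = 5.62 mol
Mass of H2O = 5.62 mol × 18.02 g/mol = 101.3 g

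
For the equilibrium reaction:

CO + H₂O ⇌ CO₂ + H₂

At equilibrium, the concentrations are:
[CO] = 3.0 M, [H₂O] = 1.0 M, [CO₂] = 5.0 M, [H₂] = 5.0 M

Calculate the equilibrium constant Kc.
K_c = 8.3333

Kc = ([CO₂] × [H₂]) / ([CO] × [H₂O])
   = ((5.0)·(5.0)) / ((3.0)·(1.0))
   = 25 / 3 = 8.3333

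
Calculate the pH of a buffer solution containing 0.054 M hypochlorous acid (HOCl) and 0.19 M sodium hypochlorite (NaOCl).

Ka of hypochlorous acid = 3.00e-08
pH = 8.07

pKa = -log(3.00e-08) = 7.52. pH = pKa + log([A⁻]/[HA]) = 7.52 + log(0.19/0.054)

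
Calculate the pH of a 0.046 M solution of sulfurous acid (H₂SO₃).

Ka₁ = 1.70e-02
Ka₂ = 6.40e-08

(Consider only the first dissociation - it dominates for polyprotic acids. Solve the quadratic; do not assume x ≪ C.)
pH = 1.68

x² + Ka₁·x − Ka₁·C = 0 with Ka₁ = 1.70e-02, C = 0.046.
x = (−Ka₁ + √(Ka₁² + 4·Ka₁·C))/2 = 2.0728e-02 M, so pH = 1.68.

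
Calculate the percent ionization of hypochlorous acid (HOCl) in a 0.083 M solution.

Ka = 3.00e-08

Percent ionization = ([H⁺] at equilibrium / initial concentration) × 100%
Percent ionization = 0.0601%

Let x = [H⁺]. Ka = x²/(C - x) ⇒ x² + (3.00e-08)x - (3.00e-08)(0.083) = 0. x = 4.9885e-05. Percent = (4.9885e-05/0.083) × 100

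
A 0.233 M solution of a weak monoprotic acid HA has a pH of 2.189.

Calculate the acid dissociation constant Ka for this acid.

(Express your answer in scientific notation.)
K_a = 1.85e-04

[H⁺] = 10^(−pH) = 10^(−2.189) = 6.471e-03 M. For HA ⇌ H⁺ + A⁻, Ka = x²/(C − x) = (6.471e-03)²/(0.233 − 6.471e-03) = 1.85e-04.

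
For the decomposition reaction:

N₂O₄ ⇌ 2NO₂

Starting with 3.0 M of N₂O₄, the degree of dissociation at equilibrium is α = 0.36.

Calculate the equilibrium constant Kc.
K_c = 2.4300

x = α·[A]₀ = 0.36 × 3.0 = 1.08 M dissociated.
At eq: [N₂O₄] = 3.0 − 1.08 = 1.92 M; [NO₂] = 2x = 2.16 M.
Kc = [NO₂]²/[N₂O₄] = (2.16)²/1.92 = 2.43.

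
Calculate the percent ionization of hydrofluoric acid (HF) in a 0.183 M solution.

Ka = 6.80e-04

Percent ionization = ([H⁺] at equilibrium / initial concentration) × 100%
Percent ionization = 5.91%

Let x = [H⁺]. Ka = x²/(C - x) ⇒ x² + (6.80e-04)x - (6.80e-04)(0.183) = 0. x = 1.0820e-02. Percent = (1.0820e-02/0.183) × 100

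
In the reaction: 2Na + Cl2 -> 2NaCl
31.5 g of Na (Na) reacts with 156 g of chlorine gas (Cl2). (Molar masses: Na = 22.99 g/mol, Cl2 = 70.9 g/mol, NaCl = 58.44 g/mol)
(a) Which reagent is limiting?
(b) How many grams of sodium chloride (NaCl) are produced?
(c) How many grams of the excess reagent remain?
(a) Na, (b) 80.07 g, (c) 107.4 g

Moles of Na = 31.5 g ÷ 22.99 g/mol = 1.37016 mol
Moles of Cl2 = 156 g ÷ 70.9 g/mol = 2.20028 mol
Moles ÷ coefficient: Na: 1.37016/2 = 0.6851, Cl2: 2.20028/1 = 2.2
(a) Na has the smaller value, so Na is the limiting reagent.
(b) Moles of NaCl = 1.37016 mol Na × (2/2) = 1.37016 mol; mass = 1.37016 mol × 58.44 g/mol = 80.07 g
(c) Cl2 consumed = 1.37016 × (1/2) = 0.68508 mol; remaining = 2.20028 − 0.68508 = 1.5152 mol; mass = 1.5152 mol × 70.9 g/mol = 107.4 g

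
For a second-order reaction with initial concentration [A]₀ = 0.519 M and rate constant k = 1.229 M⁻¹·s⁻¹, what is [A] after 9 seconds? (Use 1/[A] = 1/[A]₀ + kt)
0.0770 M

1/[A] = 1/[A]₀ + k·t = 1/0.519 + (1.229)·(9) = 1.9268 + 11.0610 = 12.9878
[A] = 1/12.9878 = 0.0770 M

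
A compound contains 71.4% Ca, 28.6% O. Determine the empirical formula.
Moles of Ca = 71.4 g / 40.08 g/mol = 1.781 mol
Moles of O = 28.6 g / 16.0 g/mol = 1.788 mol

Smallest moles = 1.781
Divide all by smallest:
Ca: 1.781 / 1.781 = 1.00
O: 1.788 / 1.781 = 1.00

Empirical formula: CaO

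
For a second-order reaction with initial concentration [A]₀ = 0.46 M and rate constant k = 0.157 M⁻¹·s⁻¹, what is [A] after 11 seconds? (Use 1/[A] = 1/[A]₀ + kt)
0.2564 M

1/[A] = 1/[A]₀ + k·t = 1/0.46 + (0.157)·(11) = 2.1739 + 1.7270 = 3.9009
[A] = 1/3.9009 = 0.2564 M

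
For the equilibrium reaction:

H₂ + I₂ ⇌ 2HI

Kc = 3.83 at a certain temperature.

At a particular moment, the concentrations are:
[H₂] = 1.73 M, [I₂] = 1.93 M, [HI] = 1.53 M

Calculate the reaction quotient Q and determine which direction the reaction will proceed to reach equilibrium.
Q = 0.701, Q < K, reaction proceeds forward (toward products)

Q = ([HI]^2) / ([H₂] × [I₂])
  = ((1.53)^2) / ((1.73)·(1.93)) = 2.3409/3.3389 = 0.7011
Since Q = 0.7011 < Kc = 3.83, the reaction proceeds forward (toward products) to reach equilibrium.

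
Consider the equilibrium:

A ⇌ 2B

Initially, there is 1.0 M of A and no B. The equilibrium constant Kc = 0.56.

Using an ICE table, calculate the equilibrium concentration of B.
[B] = 0.621 M

ICE: [A] = 1.0 − x, [B] = 2x.
Kc = (2x)²/(1.0 − x) = 0.56 ⇒ 4x² + 0.56x − 0.56 = 0.
x = (−0.56 + √(0.56² + 4·4·0.56))/(2·4) = (−0.56 + √9.2736)/8 = 0.31066.
[B] = 2x = 0.621 M.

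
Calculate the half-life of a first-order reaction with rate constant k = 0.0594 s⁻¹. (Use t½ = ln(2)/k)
11.67 s

t½ = ln(2)/k = 0.6931/0.0594 = 11.67 s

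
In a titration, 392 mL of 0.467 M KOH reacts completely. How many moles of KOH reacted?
Moles = Molarity × Volume (L)
Moles = 0.467 M × 0.392 L = 0.1831 mol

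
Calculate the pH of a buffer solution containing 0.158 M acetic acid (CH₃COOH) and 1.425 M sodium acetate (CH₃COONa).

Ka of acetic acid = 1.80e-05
pH = 5.70

pKa = -log(1.80e-05) = 4.74. pH = pKa + log([A⁻]/[HA]) = 4.74 + log(1.425/0.158)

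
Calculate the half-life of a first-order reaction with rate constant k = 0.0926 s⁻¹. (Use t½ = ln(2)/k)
7.49 s

t½ = ln(2)/k = 0.6931/0.0926 = 7.49 s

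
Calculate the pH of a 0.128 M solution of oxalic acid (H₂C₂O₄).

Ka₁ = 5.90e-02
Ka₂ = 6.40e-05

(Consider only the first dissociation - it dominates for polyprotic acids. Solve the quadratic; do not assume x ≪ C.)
pH = 1.21

x² + Ka₁·x − Ka₁·C = 0 with Ka₁ = 5.90e-02, C = 0.128.
x = (−Ka₁ + √(Ka₁² + 4·Ka₁·C))/2 = 6.2273e-02 M, so pH = 1.21.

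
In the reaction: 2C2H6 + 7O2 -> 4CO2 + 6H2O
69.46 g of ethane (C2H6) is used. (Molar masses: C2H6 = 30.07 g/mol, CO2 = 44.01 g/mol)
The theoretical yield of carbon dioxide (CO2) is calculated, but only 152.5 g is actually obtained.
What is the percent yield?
Moles of C2H6 = 69.46 g ÷ 30.07 g/mol = 2.30994 mol
Mole ratio: 4 mol CO2 / 2 mol C2H6
Moles of CO2 = 2.30994 × (4/2) = 4.61989 mol
Theoretical yield = 4.61989 mol × 44.01 g/mol = 203.32 g
Actual yield = 152.5 g
Percent yield = (152.5 / 203.32) × 100% = 75.0%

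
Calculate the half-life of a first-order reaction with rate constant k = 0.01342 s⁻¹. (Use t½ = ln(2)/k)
51.65 s

t½ = ln(2)/k = 0.6931/0.01342 = 51.65 s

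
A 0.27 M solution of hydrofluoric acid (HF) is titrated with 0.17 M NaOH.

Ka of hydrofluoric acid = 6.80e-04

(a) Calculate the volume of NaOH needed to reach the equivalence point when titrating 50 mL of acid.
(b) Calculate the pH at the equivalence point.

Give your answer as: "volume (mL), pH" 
V = 79.4 mL, pH = 8.09

(a) At equivalence: moles acid = moles base.
moles acid = 0.27 × 0.05 = 0.0135 mol; V_NaOH = 0.0135/0.17 = 0.07941 L = 79.4 mL.
(b) At equivalence, all acid → conjugate base A⁻ at [A⁻] = 0.0135/0.1294 = 0.1043 M.
Kb = Kw/Ka = 1.0e-14/6.80e-04 = 1.471e-11; [OH⁻] = √(Kb·[A⁻]) = 1.239e-06; pOH = 5.91; pH = 14 − pOH = 8.09.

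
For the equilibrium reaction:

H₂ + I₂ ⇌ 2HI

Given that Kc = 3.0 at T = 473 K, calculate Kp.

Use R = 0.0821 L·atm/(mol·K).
K_p = 3.0000

Δn = (moles gaseous products) − (moles gaseous reactants) = 0
T = 473 K; RT = 0.0821 × 473 = 38.8333
Kp = Kc·(RT)^Δn = 3.0 × (38.8333)^0 = 3.0 × 1 = 3.0000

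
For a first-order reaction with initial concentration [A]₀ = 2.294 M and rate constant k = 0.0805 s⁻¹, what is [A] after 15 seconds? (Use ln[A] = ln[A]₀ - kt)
0.6858 M

ln[A] = ln[A]₀ - k·t = ln(2.294) - (0.0805)·(15) = 0.8303 - 1.2075 = -0.3772
[A] = e^(-0.3772) = 0.6858 M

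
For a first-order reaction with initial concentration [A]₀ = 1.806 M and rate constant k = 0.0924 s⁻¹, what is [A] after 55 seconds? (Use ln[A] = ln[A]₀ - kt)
0.0112 M

ln[A] = ln[A]₀ - k·t = ln(1.806) - (0.0924)·(55) = 0.5911 - 5.0820 = -4.4909
[A] = e^(-4.4909) = 0.0112 M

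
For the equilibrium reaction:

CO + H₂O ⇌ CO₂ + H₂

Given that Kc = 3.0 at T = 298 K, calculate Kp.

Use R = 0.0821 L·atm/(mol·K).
K_p = 3.0000

Δn = (moles gaseous products) − (moles gaseous reactants) = 0
T = 298 K; RT = 0.0821 × 298 = 24.4658
Kp = Kc·(RT)^Δn = 3.0 × (24.4658)^0 = 3.0 × 1 = 3.0000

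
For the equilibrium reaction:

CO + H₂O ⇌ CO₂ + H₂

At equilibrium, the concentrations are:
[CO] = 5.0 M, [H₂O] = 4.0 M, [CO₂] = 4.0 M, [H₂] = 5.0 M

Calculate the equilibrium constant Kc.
K_c = 1.0000

Kc = ([CO₂] × [H₂]) / ([CO] × [H₂O])
   = ((4.0)·(5.0)) / ((5.0)·(4.0))
   = 20 / 20 = 1.0000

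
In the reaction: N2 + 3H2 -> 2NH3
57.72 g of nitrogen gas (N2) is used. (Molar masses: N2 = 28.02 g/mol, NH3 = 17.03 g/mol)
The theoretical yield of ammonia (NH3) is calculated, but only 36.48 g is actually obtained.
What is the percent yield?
Moles of N2 = 57.72 g ÷ 28.02 g/mol = 2.05996 mol
Mole ratio: 2 mol NH3 / 1 mol N2
Moles of NH3 = 2.05996 × (2/1) = 4.11991 mol
Theoretical yield = 4.11991 mol × 17.03 g/mol = 70.162 g
Actual yield = 36.48 g
Percent yield = (36.48 / 70.162) × 100% = 52.0%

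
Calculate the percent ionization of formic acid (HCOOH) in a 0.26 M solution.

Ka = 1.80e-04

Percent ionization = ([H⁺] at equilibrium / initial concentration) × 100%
Percent ionization = 2.6%

Let x = [H⁺]. Ka = x²/(C - x) ⇒ x² + (1.80e-04)x - (1.80e-04)(0.26) = 0. x = 6.7516e-03. Percent = (6.7516e-03/0.26) × 100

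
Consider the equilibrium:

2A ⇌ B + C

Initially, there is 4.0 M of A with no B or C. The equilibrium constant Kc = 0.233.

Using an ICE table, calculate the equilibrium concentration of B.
[B] = 0.982 M

ICE: [A] = 4.0 − 2x, [B] = [C] = x.
Kc = x²/(4.0 − 2x)² = 0.233 ⇒ √Kc = x/(4.0 − 2x).
x = √0.233·4.0/(1 + 2√0.233) = 0.4827·4.0/1.9654 = 0.9824.
[B] = x = 0.982 M.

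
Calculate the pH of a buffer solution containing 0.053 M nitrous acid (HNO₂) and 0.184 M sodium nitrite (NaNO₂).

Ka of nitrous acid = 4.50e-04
pH = 3.89

pKa = -log(4.50e-04) = 3.35. pH = pKa + log([A⁻]/[HA]) = 3.35 + log(0.184/0.053)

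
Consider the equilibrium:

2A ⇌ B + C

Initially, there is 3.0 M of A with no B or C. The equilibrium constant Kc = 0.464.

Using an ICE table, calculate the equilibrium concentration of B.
[B] = 0.865 M

ICE: [A] = 3.0 − 2x, [B] = [C] = x.
Kc = x²/(3.0 − 2x)² = 0.464 ⇒ √Kc = x/(3.0 − 2x).
x = √0.464·3.0/(1 + 2√0.464) = 0.68118·3.0/2.3624 = 0.86504.
[B] = x = 0.865 M.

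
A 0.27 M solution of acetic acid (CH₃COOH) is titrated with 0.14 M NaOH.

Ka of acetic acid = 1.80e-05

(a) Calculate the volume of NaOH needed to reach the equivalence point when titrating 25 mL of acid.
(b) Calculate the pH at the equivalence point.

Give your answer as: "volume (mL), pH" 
V = 48.2 mL, pH = 8.85

(a) At equivalence: moles acid = moles base.
moles acid = 0.27 × 0.025 = 0.00675 mol; V_NaOH = 0.00675/0.14 = 0.04821 L = 48.2 mL.
(b) At equivalence, all acid → conjugate base A⁻ at [A⁻] = 0.00675/0.07321 = 0.0922 M.
Kb = Kw/Ka = 1.0e-14/1.80e-05 = 5.556e-10; [OH⁻] = √(Kb·[A⁻]) = 7.157e-06; pOH = 5.15; pH = 14 − pOH = 8.85.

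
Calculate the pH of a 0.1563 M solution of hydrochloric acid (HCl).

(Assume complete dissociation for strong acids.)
pH = 0.81

[H⁺] = 0.1563 M for strong acid. pH = -log[H⁺] = -log(0.1563)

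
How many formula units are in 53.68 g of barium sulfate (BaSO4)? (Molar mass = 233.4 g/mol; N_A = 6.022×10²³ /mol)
Moles = 53.68 g ÷ 233.4 g/mol = 0.229991 mol
Formula units = 0.229991 mol × 6.022×10²³ /mol = 1.385e+23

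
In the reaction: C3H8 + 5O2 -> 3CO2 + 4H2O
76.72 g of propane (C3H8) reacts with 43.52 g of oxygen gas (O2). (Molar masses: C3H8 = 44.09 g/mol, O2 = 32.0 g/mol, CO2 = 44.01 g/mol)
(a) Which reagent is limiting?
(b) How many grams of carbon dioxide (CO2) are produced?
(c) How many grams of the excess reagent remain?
(a) O2, (b) 35.91 g, (c) 64.73 g

Moles of C3H8 = 76.72 g ÷ 44.09 g/mol = 1.74008 mol
Moles of O2 = 43.52 g ÷ 32.0 g/mol = 1.36 mol
Moles ÷ coefficient: C3H8: 1.74008/1 = 1.74, O2: 1.36/5 = 0.272
(a) O2 has the smaller value, so O2 is the limiting reagent.
(b) Moles of CO2 = 1.36 mol O2 × (3/5) = 0.816 mol; mass = 0.816 mol × 44.01 g/mol = 35.91 g
(c) C3H8 consumed = 1.36 × (1/5) = 0.272 mol; remaining = 1.74008 − 0.272 = 1.46808 mol; mass = 1.46808 mol × 44.09 g/mol = 64.73 g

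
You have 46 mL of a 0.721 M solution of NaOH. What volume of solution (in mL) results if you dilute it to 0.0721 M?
Using M₁V₁ = M₂V₂:
0.721 × 46 = 0.0721 × V₂
V₂ = (0.721 × 46) / 0.0721 = 460 mL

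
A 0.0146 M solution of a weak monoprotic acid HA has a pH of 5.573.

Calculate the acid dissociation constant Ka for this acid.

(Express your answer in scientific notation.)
K_a = 4.89e-10

[H⁺] = 10^(−pH) = 10^(−5.573) = 2.673e-06 M. For HA ⇌ H⁺ + A⁻, Ka = x²/(C − x) = (2.673e-06)²/(0.0146 − 2.673e-06) = 4.89e-10.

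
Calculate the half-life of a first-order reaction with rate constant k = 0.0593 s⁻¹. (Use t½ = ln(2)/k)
11.69 s

t½ = ln(2)/k = 0.6931/0.0593 = 11.69 s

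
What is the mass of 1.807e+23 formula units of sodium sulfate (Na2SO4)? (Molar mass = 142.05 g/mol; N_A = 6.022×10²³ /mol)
Moles = 1.807e+23 ÷ 6.022×10²³ = 0.300066 mol
Mass = 0.300066 mol × 142.05 g/mol = 42.62 g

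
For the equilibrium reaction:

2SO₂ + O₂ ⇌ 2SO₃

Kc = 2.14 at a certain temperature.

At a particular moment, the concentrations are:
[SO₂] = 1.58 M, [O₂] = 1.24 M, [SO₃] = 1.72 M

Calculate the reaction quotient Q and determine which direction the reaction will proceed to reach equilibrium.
Q = 0.956, Q < K, reaction proceeds forward (toward products)

Q = ([SO₃]^2) / ([SO₂]^2 × [O₂])
  = ((1.72)^2) / ((1.58)^2·(1.24)) = 2.9584/3.0955 = 0.9557
Since Q = 0.9557 < Kc = 2.14, the reaction proceeds forward (toward products) to reach equilibrium.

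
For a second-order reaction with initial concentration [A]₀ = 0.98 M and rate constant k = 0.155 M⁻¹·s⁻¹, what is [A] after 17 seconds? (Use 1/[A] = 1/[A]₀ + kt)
0.2736 M

1/[A] = 1/[A]₀ + k·t = 1/0.98 + (0.155)·(17) = 1.0204 + 2.6350 = 3.6554
[A] = 1/3.6554 = 0.2736 M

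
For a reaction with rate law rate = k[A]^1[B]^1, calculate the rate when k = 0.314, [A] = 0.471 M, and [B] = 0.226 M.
0.03342 M/s

rate = k·[A]^1·[B]^1 = 0.314·(0.471)^1·(0.226)^1 = 0.314·0.471·0.226 = 0.03342 M/s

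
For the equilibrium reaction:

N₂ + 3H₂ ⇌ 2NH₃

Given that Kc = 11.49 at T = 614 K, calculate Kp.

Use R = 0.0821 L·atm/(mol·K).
K_p = 0.0045

Δn = (moles gaseous products) − (moles gaseous reactants) = -2
T = 614 K; RT = 0.0821 × 614 = 50.4094
Kp = Kc·(RT)^Δn = 11.49 × (50.4094)^-2 = 11.49 × 0.000393529 = 0.0045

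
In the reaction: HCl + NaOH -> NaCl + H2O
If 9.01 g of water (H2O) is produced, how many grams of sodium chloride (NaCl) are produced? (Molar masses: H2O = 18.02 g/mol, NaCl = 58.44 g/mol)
Moles of H2O = 9.01 g ÷ 18.02 g/mol = 0.5 mol
Mole ratio: 1 mol NaCl / 1 mol H2O
Moles of NaCl = 0.5 × (1/1) = 0.5 mol
Mass of NaCl = 0.5 mol × 58.44 g/mol = 29.22 g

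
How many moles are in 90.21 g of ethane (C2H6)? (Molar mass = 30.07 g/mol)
Moles = 90.21 g ÷ 30.07 g/mol = 3 mol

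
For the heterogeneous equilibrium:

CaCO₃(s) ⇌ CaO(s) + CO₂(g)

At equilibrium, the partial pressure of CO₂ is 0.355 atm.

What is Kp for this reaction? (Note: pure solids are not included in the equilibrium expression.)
K_p = 0.355

Solids (CaCO₃, CaO) have activity 1 and are excluded.
Kp = P(CO₂) = 0.355.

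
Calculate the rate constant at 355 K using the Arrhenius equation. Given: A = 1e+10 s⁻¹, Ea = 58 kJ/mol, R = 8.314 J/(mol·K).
2.92e+01 s⁻¹

k = A·exp(-Ea/(R·T)) = 1e+10·exp(-58000/(8.314·355)) = 1e+10·exp(-19.6512) = 1e+10·2.9213e-09 = 2.92e+01 s⁻¹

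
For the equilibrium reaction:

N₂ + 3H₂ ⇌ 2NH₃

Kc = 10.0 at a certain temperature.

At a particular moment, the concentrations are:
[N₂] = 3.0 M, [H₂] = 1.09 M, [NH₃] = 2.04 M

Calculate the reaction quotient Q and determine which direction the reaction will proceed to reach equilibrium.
Q = 1.071, Q < K, reaction proceeds forward (toward products)

Q = ([NH₃]^2) / ([N₂] × [H₂]^3)
  = ((2.04)^2) / ((3.0)·(1.09)^3) = 4.1616/3.8851 = 1.071
Since Q = 1.071 < Kc = 10.0, the reaction proceeds forward (toward products) to reach equilibrium.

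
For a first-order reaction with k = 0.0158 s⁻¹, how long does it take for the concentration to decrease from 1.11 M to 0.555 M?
43.87 s

From ln[A] = ln[A]₀ - k·t: t = ln([A]₀/[A])/k = ln(1.11/0.555)/0.0158 = ln(2.0000)/0.0158 = 0.6931/0.0158 = 43.87 s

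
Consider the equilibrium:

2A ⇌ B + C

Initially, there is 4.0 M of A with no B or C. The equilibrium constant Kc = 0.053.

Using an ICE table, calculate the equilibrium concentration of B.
[B] = 0.631 M

ICE: [A] = 4.0 − 2x, [B] = [C] = x.
Kc = x²/(4.0 − 2x)² = 0.053 ⇒ √Kc = x/(4.0 − 2x).
x = √0.053·4.0/(1 + 2√0.053) = 0.23022·4.0/1.4604 = 0.63054.
[B] = x = 0.631 M.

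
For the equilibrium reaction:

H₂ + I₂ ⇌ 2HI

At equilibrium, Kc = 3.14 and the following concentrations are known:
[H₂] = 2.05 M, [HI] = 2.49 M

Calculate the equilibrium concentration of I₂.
[I₂] = 0.9632 M

Kc = ([HI]^2) / ([H₂] × [I₂]) = 3.14
[I₂]^1 = (product terms)/(Kc · other reactant terms) = 6.2001 / (3.14 · 2.05) = 0.9632
[I₂] = 0.9632 M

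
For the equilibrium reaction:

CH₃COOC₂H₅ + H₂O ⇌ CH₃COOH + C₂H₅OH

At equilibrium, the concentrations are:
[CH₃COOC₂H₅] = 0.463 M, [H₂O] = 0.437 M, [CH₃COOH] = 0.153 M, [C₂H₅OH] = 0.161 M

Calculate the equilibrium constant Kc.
K_c = 0.1217

Kc = ([CH₃COOH] × [C₂H₅OH]) / ([CH₃COOC₂H₅] × [H₂O])
   = ((0.153)·(0.161)) / ((0.463)·(0.437))
   = 0.024633 / 0.20233 = 0.1217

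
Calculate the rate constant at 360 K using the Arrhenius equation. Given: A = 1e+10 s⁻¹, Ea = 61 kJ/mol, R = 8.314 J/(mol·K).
1.41e+01 s⁻¹

k = A·exp(-Ea/(R·T)) = 1e+10·exp(-61000/(8.314·360)) = 1e+10·exp(-20.3806) = 1e+10·1.4087e-09 = 1.41e+01 s⁻¹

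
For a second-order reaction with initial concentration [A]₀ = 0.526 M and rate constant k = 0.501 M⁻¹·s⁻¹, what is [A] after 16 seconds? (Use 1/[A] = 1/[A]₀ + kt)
0.1008 M

1/[A] = 1/[A]₀ + k·t = 1/0.526 + (0.501)·(16) = 1.9011 + 8.0160 = 9.9171
[A] = 1/9.9171 = 0.1008 M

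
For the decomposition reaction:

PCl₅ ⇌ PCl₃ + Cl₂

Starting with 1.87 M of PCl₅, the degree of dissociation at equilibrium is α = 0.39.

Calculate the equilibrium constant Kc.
K_c = 0.4663

x = α·[A]₀ = 0.39 × 1.87 = 0.7293 M dissociated.
At eq: [PCl₅] = 1.87 − 0.7293 = 1.141 M; [PCl₃] = [Cl₂] = x = 0.7293 M.
Kc = [PCl₃][Cl₂]/[PCl₅] = (0.7293)²/1.141 = 0.4663.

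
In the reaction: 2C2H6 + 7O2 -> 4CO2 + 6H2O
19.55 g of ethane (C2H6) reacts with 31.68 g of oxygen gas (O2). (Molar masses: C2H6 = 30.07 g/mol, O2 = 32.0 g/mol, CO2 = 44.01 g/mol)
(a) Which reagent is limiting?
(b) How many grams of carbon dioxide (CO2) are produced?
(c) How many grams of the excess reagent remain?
(a) O2, (b) 24.9 g, (c) 11.04 g

Moles of C2H6 = 19.55 g ÷ 30.07 g/mol = 0.65015 mol
Moles of O2 = 31.68 g ÷ 32.0 g/mol = 0.99 mol
Moles ÷ coefficient: C2H6: 0.65015/2 = 0.3251, O2: 0.99/7 = 0.1414
(a) O2 has the smaller value, so O2 is the limiting reagent.
(b) Moles of CO2 = 0.99 mol O2 × (4/7) = 0.565714 mol; mass = 0.565714 mol × 44.01 g/mol = 24.9 g
(c) C2H6 consumed = 0.99 × (2/7) = 0.282857 mol; remaining = 0.65015 − 0.282857 = 0.367293 mol; mass = 0.367293 mol × 30.07 g/mol = 11.04 g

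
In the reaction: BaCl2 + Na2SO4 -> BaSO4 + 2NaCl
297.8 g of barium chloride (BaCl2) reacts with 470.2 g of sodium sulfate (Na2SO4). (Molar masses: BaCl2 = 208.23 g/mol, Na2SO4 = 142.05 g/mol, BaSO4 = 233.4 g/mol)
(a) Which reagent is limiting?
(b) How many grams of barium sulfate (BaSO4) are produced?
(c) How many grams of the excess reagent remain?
(a) BaCl2, (b) 333.8 g, (c) 267 g

Moles of BaCl2 = 297.8 g ÷ 208.23 g/mol = 1.43015 mol
Moles of Na2SO4 = 470.2 g ÷ 142.05 g/mol = 3.3101 mol
Moles ÷ coefficient: BaCl2: 1.43015/1 = 1.43, Na2SO4: 3.3101/1 = 3.31
(a) BaCl2 has the smaller value, so BaCl2 is the limiting reagent.
(b) Moles of BaSO4 = 1.43015 mol BaCl2 × (1/1) = 1.43015 mol; mass = 1.43015 mol × 233.4 g/mol = 333.8 g
(c) Na2SO4 consumed = 1.43015 × (1/1) = 1.43015 mol; remaining = 3.3101 − 1.43015 = 1.87995 mol; mass = 1.87995 mol × 142.05 g/mol = 267 g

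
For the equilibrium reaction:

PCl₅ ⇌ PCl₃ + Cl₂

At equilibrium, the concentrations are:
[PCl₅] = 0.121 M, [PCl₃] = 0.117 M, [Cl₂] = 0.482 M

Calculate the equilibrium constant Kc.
K_c = 0.4661

Kc = ([PCl₃] × [Cl₂]) / ([PCl₅])
   = ((0.117)·(0.482)) / ((0.121))
   = 0.056394 / 0.121 = 0.4661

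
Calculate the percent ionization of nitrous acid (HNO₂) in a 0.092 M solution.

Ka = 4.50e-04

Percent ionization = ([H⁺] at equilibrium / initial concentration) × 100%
Percent ionization = 6.75%

Let x = [H⁺]. Ka = x²/(C - x) ⇒ x² + (4.50e-04)x - (4.50e-04)(0.092) = 0. x = 6.2132e-03. Percent = (6.2132e-03/0.092) × 100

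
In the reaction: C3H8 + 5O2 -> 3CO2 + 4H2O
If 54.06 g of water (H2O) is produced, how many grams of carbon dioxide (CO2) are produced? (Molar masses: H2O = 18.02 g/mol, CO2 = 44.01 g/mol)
Moles of H2O = 54.06 g ÷ 18.02 g/mol = 3 mol
Mole ratio: 3 mol CO2 / 4 mol H2O
Moles of CO2 = 3 × (3/4) = 2.25 mol
Mass of CO2 = 2.25 mol × 44.01 g/mol = 99.02 g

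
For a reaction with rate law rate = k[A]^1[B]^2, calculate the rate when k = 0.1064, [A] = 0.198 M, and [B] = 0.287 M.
0.001735 M/s

rate = k·[A]^1·[B]^2 = 0.1064·(0.198)^1·(0.287)^2 = 0.1064·0.198·0.082369 = 0.001735 M/s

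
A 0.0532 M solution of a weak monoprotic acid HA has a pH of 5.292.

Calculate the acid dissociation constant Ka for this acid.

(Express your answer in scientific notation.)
K_a = 4.90e-10

[H⁺] = 10^(−pH) = 10^(−5.292) = 5.105e-06 M. For HA ⇌ H⁺ + A⁻, Ka = x²/(C − x) = (5.105e-06)²/(0.0532 − 5.105e-06) = 4.90e-10.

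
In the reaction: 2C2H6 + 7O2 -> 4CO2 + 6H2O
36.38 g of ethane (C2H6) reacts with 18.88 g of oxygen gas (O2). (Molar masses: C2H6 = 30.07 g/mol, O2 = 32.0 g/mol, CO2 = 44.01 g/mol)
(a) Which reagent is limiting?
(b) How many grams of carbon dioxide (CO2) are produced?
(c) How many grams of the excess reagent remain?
(a) O2, (b) 14.84 g, (c) 31.31 g

Moles of C2H6 = 36.38 g ÷ 30.07 g/mol = 1.20984 mol
Moles of O2 = 18.88 g ÷ 32.0 g/mol = 0.59 mol
Moles ÷ coefficient: C2H6: 1.20984/2 = 0.6049, O2: 0.59/7 = 0.08429
(a) O2 has the smaller value, so O2 is the limiting reagent.
(b) Moles of CO2 = 0.59 mol O2 × (4/7) = 0.337143 mol; mass = 0.337143 mol × 44.01 g/mol = 14.84 g
(c) C2H6 consumed = 0.59 × (2/7) = 0.168571 mol; remaining = 1.20984 − 0.168571 = 1.04127 mol; mass = 1.04127 mol × 30.07 g/mol = 31.31 g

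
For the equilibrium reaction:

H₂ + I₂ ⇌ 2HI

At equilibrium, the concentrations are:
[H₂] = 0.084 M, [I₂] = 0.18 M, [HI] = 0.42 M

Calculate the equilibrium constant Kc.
K_c = 11.6667

Kc = ([HI]^2) / ([H₂] × [I₂])
   = ((0.42)^2) / ((0.084)·(0.18))
   = 0.1764 / 0.01512 = 11.6667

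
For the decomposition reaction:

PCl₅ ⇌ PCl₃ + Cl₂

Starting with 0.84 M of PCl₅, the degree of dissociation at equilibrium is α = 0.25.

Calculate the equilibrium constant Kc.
K_c = 0.0700

x = α·[A]₀ = 0.25 × 0.84 = 0.21 M dissociated.
At eq: [PCl₅] = 0.84 − 0.21 = 0.63 M; [PCl₃] = [Cl₂] = x = 0.21 M.
Kc = [PCl₃][Cl₂]/[PCl₅] = (0.21)²/0.63 = 0.07.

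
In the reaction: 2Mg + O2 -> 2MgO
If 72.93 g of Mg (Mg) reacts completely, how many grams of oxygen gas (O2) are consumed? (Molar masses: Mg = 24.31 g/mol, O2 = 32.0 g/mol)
Moles of Mg = 72.93 g ÷ 24.31 g/mol = 3 mol
Mole ratio: 1 mol O2 / 2 mol Mg
Moles of O2 = 3 × (1/2) = 1.5 mol
Mass of O2 = 1.5 mol × 32.0 g/mol = 48 g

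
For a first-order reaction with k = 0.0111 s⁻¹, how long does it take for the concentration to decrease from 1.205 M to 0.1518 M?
186.64 s

From ln[A] = ln[A]₀ - k·t: t = ln([A]₀/[A])/k = ln(1.205/0.1518)/0.0111 = ln(7.9381)/0.0111 = 2.0717/0.0111 = 186.64 s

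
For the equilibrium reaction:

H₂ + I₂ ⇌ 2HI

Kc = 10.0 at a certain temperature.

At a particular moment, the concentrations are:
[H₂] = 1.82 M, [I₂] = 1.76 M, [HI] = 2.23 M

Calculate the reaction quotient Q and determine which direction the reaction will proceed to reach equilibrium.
Q = 1.552, Q < K, reaction proceeds forward (toward products)

Q = ([HI]^2) / ([H₂] × [I₂])
  = ((2.23)^2) / ((1.82)·(1.76)) = 4.9729/3.2032 = 1.552
Since Q = 1.552 < Kc = 10.0, the reaction proceeds forward (toward products) to reach equilibrium.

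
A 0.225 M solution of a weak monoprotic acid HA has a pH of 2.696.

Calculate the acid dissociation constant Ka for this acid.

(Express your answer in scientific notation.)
K_a = 1.82e-05

[H⁺] = 10^(−pH) = 10^(−2.696) = 2.014e-03 M. For HA ⇌ H⁺ + A⁻, Ka = x²/(C − x) = (2.014e-03)²/(0.225 − 2.014e-03) = 1.82e-05.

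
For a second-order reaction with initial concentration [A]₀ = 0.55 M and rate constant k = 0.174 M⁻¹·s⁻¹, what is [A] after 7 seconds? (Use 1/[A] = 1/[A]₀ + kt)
0.3294 M

1/[A] = 1/[A]₀ + k·t = 1/0.55 + (0.174)·(7) = 1.8182 + 1.2180 = 3.0362
[A] = 1/3.0362 = 0.3294 M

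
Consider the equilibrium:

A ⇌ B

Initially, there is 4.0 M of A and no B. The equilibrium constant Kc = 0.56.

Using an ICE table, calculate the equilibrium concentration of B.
[B] = 1.436 M

ICE: [A] = 4.0 − x, [B] = x.
Kc = x/(4.0 − x) = 0.56 ⇒ x = 0.56·4.0/(1 + 0.56) = 2.24/1.56 = 1.436.
[B] = x = 1.436 M.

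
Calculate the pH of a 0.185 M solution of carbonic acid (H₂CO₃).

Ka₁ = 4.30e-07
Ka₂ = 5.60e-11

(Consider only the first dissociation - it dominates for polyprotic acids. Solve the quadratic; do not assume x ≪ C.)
pH = 3.55

x² + Ka₁·x − Ka₁·C = 0 with Ka₁ = 4.30e-07, C = 0.185.
x = (−Ka₁ + √(Ka₁² + 4·Ka₁·C))/2 = 2.8183e-04 M, so pH = 3.55.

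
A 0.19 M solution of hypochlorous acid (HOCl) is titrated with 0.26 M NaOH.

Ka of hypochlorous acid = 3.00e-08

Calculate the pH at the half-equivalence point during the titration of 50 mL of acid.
pH = pKa = 7.52

At the half-equivalence point, [HA] = [A⁻], so by Henderson–Hasselbalch pH = pKa + log(1) = pKa.
pKa = −log(3.00e-08) = 7.52.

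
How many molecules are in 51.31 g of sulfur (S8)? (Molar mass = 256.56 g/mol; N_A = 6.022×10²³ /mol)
Moles = 51.31 g ÷ 256.56 g/mol = 0.199992 mol
Molecules = 0.199992 mol × 6.022×10²³ /mol = 1.204e+23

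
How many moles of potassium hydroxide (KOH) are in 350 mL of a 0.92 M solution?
Moles = Molarity × Volume (L)
Moles = 0.92 M × 0.35 L = 0.322 mol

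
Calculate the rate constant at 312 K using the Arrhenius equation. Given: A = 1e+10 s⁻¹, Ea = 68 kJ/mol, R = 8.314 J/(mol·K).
4.12e-02 s⁻¹

k = A·exp(-Ea/(R·T)) = 1e+10·exp(-68000/(8.314·312)) = 1e+10·exp(-26.2147) = 1e+10·4.1221e-12 = 4.12e-02 s⁻¹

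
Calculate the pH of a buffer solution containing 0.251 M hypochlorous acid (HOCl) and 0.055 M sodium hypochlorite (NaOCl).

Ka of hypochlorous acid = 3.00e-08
pH = 6.86

pKa = -log(3.00e-08) = 7.52. pH = pKa + log([A⁻]/[HA]) = 7.52 + log(0.055/0.251)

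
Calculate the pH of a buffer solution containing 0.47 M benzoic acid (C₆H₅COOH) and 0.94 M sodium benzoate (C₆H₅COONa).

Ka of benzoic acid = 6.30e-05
pH = 4.50

pKa = -log(6.30e-05) = 4.20. pH = pKa + log([A⁻]/[HA]) = 4.20 + log(0.94/0.47)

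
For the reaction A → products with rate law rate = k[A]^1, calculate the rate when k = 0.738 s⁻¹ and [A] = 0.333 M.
0.2458 M/s

rate = k·[A]^1 = 0.738·(0.333)^1 = 0.738·0.333 = 0.2458 M/s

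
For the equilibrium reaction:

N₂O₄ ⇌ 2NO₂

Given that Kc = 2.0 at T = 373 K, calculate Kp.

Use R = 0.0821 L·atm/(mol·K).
K_p = 61.2466

Δn = (moles gaseous products) − (moles gaseous reactants) = 1
T = 373 K; RT = 0.0821 × 373 = 30.6233
Kp = Kc·(RT)^Δn = 2.0 × (30.6233)^1 = 2.0 × 30.6233 = 61.2466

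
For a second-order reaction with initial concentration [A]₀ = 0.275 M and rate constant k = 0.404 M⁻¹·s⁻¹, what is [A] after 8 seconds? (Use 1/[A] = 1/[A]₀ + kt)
0.1456 M

1/[A] = 1/[A]₀ + k·t = 1/0.275 + (0.404)·(8) = 3.6364 + 3.2320 = 6.8684
[A] = 1/6.8684 = 0.1456 M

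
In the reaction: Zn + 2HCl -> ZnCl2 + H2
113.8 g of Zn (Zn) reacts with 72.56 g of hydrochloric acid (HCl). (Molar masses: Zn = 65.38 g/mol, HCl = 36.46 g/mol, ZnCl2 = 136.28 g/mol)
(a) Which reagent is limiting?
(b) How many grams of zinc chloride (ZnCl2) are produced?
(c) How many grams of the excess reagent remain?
(a) HCl, (b) 135.6 g, (c) 48.74 g

Moles of Zn = 113.8 g ÷ 65.38 g/mol = 1.74059 mol
Moles of HCl = 72.56 g ÷ 36.46 g/mol = 1.99013 mol
Moles ÷ coefficient: Zn: 1.74059/1 = 1.741, HCl: 1.99013/2 = 0.9951
(a) HCl has the smaller value, so HCl is the limiting reagent.
(b) Moles of ZnCl2 = 1.99013 mol HCl × (1/2) = 0.995063 mol; mass = 0.995063 mol × 136.28 g/mol = 135.6 g
(c) Zn consumed = 1.99013 × (1/2) = 0.995063 mol; remaining = 1.74059 − 0.995063 = 0.74553 mol; mass = 0.74553 mol × 65.38 g/mol = 48.74 g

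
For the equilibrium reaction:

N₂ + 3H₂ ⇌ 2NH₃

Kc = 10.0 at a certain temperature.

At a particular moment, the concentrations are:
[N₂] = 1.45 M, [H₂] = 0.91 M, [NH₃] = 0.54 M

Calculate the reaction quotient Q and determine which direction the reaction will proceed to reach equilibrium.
Q = 0.267, Q < K, reaction proceeds forward (toward products)

Q = ([NH₃]^2) / ([N₂] × [H₂]^3)
  = ((0.54)^2) / ((1.45)·(0.91)^3) = 0.2916/1.0927 = 0.2669
Since Q = 0.2669 < Kc = 10.0, the reaction proceeds forward (toward products) to reach equilibrium.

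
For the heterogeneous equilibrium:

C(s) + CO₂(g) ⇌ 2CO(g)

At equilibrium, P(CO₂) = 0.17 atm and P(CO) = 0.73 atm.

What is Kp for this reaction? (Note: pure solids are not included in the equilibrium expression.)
K_p = 3.135

Solid C is excluded.
Kp = P(CO)²/P(CO₂) = (0.73)²/0.17 = 0.5329/0.17 = 3.135.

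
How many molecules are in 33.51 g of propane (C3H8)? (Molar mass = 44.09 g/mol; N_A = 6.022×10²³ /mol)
Moles = 33.51 g ÷ 44.09 g/mol = 0.760036 mol
Molecules = 0.760036 mol × 6.022×10²³ /mol = 4.577e+23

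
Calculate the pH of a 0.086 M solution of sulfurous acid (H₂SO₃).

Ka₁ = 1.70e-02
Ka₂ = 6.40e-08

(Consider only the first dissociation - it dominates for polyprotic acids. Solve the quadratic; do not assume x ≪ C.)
pH = 1.51

x² + Ka₁·x − Ka₁·C = 0 with Ka₁ = 1.70e-02, C = 0.086.
x = (−Ka₁ + √(Ka₁² + 4·Ka₁·C))/2 = 3.0670e-02 M, so pH = 1.51.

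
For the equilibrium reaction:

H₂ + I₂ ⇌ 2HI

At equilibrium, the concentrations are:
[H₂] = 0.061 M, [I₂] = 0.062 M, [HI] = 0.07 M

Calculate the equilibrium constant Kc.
K_c = 1.2956

Kc = ([HI]^2) / ([H₂] × [I₂])
   = ((0.07)^2) / ((0.061)·(0.062))
   = 0.0049 / 0.003782 = 1.2956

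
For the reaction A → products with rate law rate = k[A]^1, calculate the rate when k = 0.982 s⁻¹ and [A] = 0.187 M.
0.1836 M/s

rate = k·[A]^1 = 0.982·(0.187)^1 = 0.982·0.187 = 0.1836 M/s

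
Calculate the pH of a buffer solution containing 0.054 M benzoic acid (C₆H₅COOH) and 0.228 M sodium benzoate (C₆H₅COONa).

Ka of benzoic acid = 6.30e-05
pH = 4.83

pKa = -log(6.30e-05) = 4.20. pH = pKa + log([A⁻]/[HA]) = 4.20 + log(0.228/0.054)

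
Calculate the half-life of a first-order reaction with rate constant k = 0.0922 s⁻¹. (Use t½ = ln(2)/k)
7.52 s

t½ = ln(2)/k = 0.6931/0.0922 = 7.52 s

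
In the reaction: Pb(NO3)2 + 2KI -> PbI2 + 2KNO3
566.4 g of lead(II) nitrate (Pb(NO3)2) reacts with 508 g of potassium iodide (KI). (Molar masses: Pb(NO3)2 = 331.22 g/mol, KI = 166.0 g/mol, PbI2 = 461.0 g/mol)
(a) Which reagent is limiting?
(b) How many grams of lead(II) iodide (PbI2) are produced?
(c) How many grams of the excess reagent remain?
(a) KI, (b) 705.4 g, (c) 59.59 g

Moles of Pb(NO3)2 = 566.4 g ÷ 331.22 g/mol = 1.71004 mol
Moles of KI = 508 g ÷ 166.0 g/mol = 3.06024 mol
Moles ÷ coefficient: Pb(NO3)2: 1.71004/1 = 1.71, KI: 3.06024/2 = 1.53
(a) KI has the smaller value, so KI is the limiting reagent.
(b) Moles of PbI2 = 3.06024 mol KI × (1/2) = 1.53012 mol; mass = 1.53012 mol × 461.0 g/mol = 705.4 g
(c) Pb(NO3)2 consumed = 3.06024 × (1/2) = 1.53012 mol; remaining = 1.71004 − 1.53012 = 0.179921 mol; mass = 0.179921 mol × 331.22 g/mol = 59.59 g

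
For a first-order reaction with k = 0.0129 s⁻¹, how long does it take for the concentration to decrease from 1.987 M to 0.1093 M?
224.83 s

From ln[A] = ln[A]₀ - k·t: t = ln([A]₀/[A])/k = ln(1.987/0.1093)/0.0129 = ln(18.1793)/0.0129 = 2.9003/0.0129 = 224.83 s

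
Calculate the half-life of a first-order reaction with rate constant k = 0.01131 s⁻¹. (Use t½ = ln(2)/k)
61.29 s

t½ = ln(2)/k = 0.6931/0.01131 = 61.29 s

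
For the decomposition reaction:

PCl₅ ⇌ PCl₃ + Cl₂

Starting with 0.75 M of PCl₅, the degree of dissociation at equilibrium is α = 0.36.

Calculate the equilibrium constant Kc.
K_c = 0.1519

x = α·[A]₀ = 0.36 × 0.75 = 0.27 M dissociated.
At eq: [PCl₅] = 0.75 − 0.27 = 0.48 M; [PCl₃] = [Cl₂] = x = 0.27 M.
Kc = [PCl₃][Cl₂]/[PCl₅] = (0.27)²/0.48 = 0.1519.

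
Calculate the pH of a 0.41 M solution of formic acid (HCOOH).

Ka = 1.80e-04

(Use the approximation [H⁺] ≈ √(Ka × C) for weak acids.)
pH = 2.07

[H⁺] = √(Ka × C) = √(1.80e-04 × 0.41) = 8.5907e-03. pH = -log(8.5907e-03)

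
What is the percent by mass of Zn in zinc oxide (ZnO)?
Mass of Zn in formula = 65.38 × 1 = 65.38 g/mol
Molar mass = 81.38 g/mol
% Zn = (65.38/81.38) × 100% = 80.34%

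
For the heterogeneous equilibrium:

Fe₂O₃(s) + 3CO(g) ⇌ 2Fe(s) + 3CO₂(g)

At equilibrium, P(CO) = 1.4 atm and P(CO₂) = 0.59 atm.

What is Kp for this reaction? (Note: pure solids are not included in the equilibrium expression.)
K_p = 0.075

Solids (Fe₂O₃, Fe) are excluded.
Kp = P(CO₂)³/P(CO)³ = (0.59)³/(1.4)³ = 0.2054/2.744 = 0.075.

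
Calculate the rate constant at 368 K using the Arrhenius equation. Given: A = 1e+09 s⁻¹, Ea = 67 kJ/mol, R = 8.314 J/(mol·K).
3.09e-01 s⁻¹

k = A·exp(-Ea/(R·T)) = 1e+09·exp(-67000/(8.314·368)) = 1e+09·exp(-21.8986) = 1e+09·3.0871e-10 = 3.09e-01 s⁻¹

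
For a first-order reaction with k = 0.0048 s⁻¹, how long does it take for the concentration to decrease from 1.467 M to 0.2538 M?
365.51 s

From ln[A] = ln[A]₀ - k·t: t = ln([A]₀/[A])/k = ln(1.467/0.2538)/0.0048 = ln(5.7801)/0.0048 = 1.7544/0.0048 = 365.51 s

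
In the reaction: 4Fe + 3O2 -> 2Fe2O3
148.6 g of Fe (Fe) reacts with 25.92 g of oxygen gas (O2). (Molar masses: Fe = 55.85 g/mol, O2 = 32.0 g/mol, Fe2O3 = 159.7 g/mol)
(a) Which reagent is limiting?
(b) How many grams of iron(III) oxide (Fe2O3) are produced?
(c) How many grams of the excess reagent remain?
(a) O2, (b) 86.24 g, (c) 88.28 g

Moles of Fe = 148.6 g ÷ 55.85 g/mol = 2.6607 mol
Moles of O2 = 25.92 g ÷ 32.0 g/mol = 0.81 mol
Moles ÷ coefficient: Fe: 2.6607/4 = 0.6652, O2: 0.81/3 = 0.27
(a) O2 has the smaller value, so O2 is the limiting reagent.
(b) Moles of Fe2O3 = 0.81 mol O2 × (2/3) = 0.54 mol; mass = 0.54 mol × 159.7 g/mol = 86.24 g
(c) Fe consumed = 0.81 × (4/3) = 1.08 mol; remaining = 2.6607 − 1.08 = 1.5807 mol; mass = 1.5807 mol × 55.85 g/mol = 88.28 g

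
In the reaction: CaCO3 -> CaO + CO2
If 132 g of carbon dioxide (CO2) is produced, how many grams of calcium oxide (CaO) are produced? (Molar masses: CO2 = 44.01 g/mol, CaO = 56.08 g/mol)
Moles of CO2 = 132 g ÷ 44.01 g/mol = 2.99932 mol
Mole ratio: 1 mol CaO / 1 mol CO2
Moles of CaO = 2.99932 × (1/1) = 2.99932 mol
Mass of CaO = 2.99932 mol × 56.08 g/mol = 168.2 g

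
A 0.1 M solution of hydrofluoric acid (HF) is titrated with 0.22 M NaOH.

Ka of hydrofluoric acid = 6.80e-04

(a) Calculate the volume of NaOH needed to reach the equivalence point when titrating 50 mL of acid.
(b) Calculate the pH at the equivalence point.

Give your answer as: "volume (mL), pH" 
V = 22.7 mL, pH = 8.00

(a) At equivalence: moles acid = moles base.
moles acid = 0.1 × 0.05 = 0.005 mol; V_NaOH = 0.005/0.22 = 0.02273 L = 22.7 mL.
(b) At equivalence, all acid → conjugate base A⁻ at [A⁻] = 0.005/0.07273 = 0.06875 M.
Kb = Kw/Ka = 1.0e-14/6.80e-04 = 1.471e-11; [OH⁻] = √(Kb·[A⁻]) = 1.005e-06; pOH = 6.00; pH = 14 − pOH = 8.00.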